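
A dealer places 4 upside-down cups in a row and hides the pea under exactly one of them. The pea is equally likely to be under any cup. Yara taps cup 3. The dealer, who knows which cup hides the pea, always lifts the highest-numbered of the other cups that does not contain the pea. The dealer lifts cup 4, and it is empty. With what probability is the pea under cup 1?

1/3

Condition on the true location of the pea.
If it is under any of cups 1, 2, and 3 (prior 1/4 each): cup 4 is the highest-numbered option available, probability 1; weight (1/4)·1 = 1/4 each.
If it is under cup 4 (prior 1/4): the dealer opened cup 4, so this case is ruled out; weight (1/4)·0 = 0.
The weights sum to 3/4.
So P(the pea under cup 1 | the dealer opened cup 4) = (1/4) / (3/4) = 1/3.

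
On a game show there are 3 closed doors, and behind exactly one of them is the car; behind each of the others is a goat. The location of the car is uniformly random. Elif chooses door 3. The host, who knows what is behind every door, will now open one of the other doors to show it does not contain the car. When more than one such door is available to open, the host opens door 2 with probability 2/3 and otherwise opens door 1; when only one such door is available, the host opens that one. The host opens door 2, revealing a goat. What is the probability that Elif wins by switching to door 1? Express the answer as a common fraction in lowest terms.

3/5

Condition on the true location of the car.
If it is behind door 1 (prior 1/3): only door 2 is available, probability 1; weight (1/3)·1 = 1/3.
If it is behind door 2 (prior 1/3): the host opened door 2, so this case is ruled out; weight (1/3)·0 = 0.
If it is behind door 3 (prior 1/3): door 2 is available, opened with probability 2/3; weight (1/3)·(2/3) = 2/9.
The weights sum to 5/9.
So P(the car behind door 1 | the host opened door 2) = (1/3) / (5/9) = 3/5.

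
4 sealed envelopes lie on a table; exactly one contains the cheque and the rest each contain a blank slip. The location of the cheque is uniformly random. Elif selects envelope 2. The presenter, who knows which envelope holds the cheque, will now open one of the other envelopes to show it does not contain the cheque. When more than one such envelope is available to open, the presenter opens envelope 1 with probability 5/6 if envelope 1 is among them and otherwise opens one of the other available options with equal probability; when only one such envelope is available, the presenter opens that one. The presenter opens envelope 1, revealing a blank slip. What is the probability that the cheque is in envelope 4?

1/3

Condition on the true location of the cheque.
If it is in envelope 1 (prior 1/4): the presenter opened envelope 1, so this case is ruled out; weight (1/4)·0 = 0.
If it is in any of envelopes 2, 3, and 4 (prior 1/4 each): envelope 1 is available, opened with probability 5/6; weight (1/4)·(5/6) = 5/24 each.
The weights sum to 5/8.
So P(the cheque in envelope 4 | the presenter opened envelope 1) = (5/24) / (5/8) = 1/3.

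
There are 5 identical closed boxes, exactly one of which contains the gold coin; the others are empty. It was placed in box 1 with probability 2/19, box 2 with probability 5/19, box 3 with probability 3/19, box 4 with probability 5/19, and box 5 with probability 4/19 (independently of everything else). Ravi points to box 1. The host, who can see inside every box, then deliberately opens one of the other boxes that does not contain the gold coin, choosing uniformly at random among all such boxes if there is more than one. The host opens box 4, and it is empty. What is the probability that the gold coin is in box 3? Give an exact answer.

Apply Bayes' rule, conditioning on where the gold coin actually is.
If it is in box 1 (prior 2/19): the host has 4 equally likely choices, so probability 1/4; weight (2/19)·(1/4) = 1/38.
If it is in box 2 (prior 5/19): the host has 3 equally likely choices, so probability 1/3; weight (5/19)·(1/3) = 5/57.
If it is in box 3 (prior 3/19): the host has 3 equally likely choices, so probability 1/3; weight (3/19)·(1/3) = 1/19.
If it is in box 4 (prior 5/19): the host opened box 4, so this case is ruled out; weight (5/19)·0 = 0.
If it is in box 5 (prior 4/19): the host has 3 equally likely choices, so probability 1/3; weight (4/19)·(1/3) = 4/57.
The weights sum to 9/38.
So P(the gold coin in box 3 | the host opened box 4) = (1/19) / (9/38) = 2/9.

2/9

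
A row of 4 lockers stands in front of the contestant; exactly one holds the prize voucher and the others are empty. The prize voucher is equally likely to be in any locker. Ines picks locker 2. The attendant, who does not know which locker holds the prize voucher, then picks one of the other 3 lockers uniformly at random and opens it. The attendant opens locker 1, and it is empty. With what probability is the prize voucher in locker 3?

Consider each possible location of the prize voucher in turn.
If it is in locker 1 (prior 1/4): the attendant opened locker 1, so this case is ruled out; weight (1/4)·0 = 0.
If it is in any of lockers 2, 3, and 4 (prior 1/4 each): the attendant picks locker 1 with probability 1/3 regardless, and it is not the prize; weight (1/4)·(1/3) = 1/12 each.
The weights sum to 1/4.
So P(the prize voucher in locker 3 | the attendant opened locker 1) = (1/12) / (1/4) = 1/3.

1/3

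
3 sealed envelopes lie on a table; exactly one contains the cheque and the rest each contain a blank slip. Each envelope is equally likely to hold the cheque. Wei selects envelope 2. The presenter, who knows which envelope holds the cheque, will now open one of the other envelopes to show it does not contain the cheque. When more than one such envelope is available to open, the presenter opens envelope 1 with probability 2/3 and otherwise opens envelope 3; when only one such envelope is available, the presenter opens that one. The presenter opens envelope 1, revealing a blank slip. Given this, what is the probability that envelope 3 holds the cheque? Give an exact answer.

3/5

Condition on the true location of the cheque.
If it is in envelope 1 (prior 1/3): the presenter opened envelope 1, so this case is ruled out; weight (1/3)·0 = 0.
If it is in envelope 2 (prior 1/3): envelope 1 is available, opened with probability 2/3; weight (1/3)·(2/3) = 2/9.
If it is in envelope 3 (prior 1/3): only envelope 1 is available, probability 1; weight (1/3)·1 = 1/3.
The weights sum to 5/9.
So P(the cheque in envelope 3 | the presenter opened envelope 1) = (1/3) / (5/9) = 3/5.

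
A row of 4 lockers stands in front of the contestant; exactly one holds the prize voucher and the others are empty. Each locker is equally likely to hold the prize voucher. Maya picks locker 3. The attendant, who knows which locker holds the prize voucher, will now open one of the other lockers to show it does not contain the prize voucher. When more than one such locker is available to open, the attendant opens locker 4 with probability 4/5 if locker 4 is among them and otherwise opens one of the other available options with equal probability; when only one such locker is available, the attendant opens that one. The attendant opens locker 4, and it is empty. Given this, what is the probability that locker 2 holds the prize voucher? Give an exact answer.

1/3

Consider each possible location of the prize voucher in turn.
If it is in any of lockers 1, 2, and 3 (prior 1/4 each): locker 4 is available, opened with probability 4/5; weight (1/4)·(4/5) = 1/5 each.
If it is in locker 4 (prior 1/4): the attendant opened locker 4, so this case is ruled out; weight (1/4)·0 = 0.
The weights sum to 3/5.
So P(the prize voucher in locker 2 | the attendant opened locker 4) = (1/5) / (3/5) = 1/3.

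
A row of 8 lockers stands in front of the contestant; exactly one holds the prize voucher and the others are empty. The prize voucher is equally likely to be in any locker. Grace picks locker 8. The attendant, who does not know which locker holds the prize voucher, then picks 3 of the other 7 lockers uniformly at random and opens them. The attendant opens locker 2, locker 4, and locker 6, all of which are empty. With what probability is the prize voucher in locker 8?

Because the attendant chose which lockers to open without knowing where the prize voucher is, the choice is independent of the prize location. Learning that none of the 3 opened lockers holds the prize voucher simply rules out those 3 locations and leaves the remaining 5 lockers still equally likely by symmetry.
So P(the prize voucher in locker 8) = 1/5.

1/5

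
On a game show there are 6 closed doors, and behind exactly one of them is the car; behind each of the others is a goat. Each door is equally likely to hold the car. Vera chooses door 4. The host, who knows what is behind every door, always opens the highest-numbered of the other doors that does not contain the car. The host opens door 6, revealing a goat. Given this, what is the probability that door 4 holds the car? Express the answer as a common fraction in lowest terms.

Condition on the true location of the car.
If it is behind any of doors 1, 2, 3, 4, and 5 (prior 1/6 each): door 6 is the highest-numbered option available, probability 1; weight (1/6)·1 = 1/6 each.
If it is behind door 6 (prior 1/6): the host opened door 6, so this case is ruled out; weight (1/6)·0 = 0.
The weights sum to 5/6.
So P(the car behind door 4 | the host opened door 6) = (1/6) / (5/6) = 1/5.

1/5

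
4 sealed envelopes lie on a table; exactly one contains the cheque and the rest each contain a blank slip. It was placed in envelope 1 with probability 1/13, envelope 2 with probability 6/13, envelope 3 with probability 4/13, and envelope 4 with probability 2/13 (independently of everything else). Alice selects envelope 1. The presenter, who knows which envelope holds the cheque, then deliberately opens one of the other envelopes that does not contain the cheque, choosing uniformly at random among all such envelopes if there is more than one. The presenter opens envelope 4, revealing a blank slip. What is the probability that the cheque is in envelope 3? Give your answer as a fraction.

Consider each possible location of the cheque in turn.
If it is in envelope 1 (prior 1/13): the presenter has 3 equally likely choices, so probability 1/3; weight (1/13)·(1/3) = 1/39.
If it is in envelope 2 (prior 6/13): the presenter has 2 equally likely choices, so probability 1/2; weight (6/13)·(1/2) = 3/13.
If it is in envelope 3 (prior 4/13): the presenter has 2 equally likely choices, so probability 1/2; weight (4/13)·(1/2) = 2/13.
If it is in envelope 4 (prior 2/13): the presenter opened envelope 4, so this case is ruled out; weight (2/13)·0 = 0.
The weights sum to 16/39.
So P(the cheque in envelope 3 | the presenter opened envelope 4) = (2/13) / (16/39) = 3/8.

3/8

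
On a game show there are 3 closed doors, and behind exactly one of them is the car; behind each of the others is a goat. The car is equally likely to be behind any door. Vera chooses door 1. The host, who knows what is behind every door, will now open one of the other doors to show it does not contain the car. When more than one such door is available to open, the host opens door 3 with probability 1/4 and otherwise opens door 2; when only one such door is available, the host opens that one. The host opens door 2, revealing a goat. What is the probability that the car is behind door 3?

Apply Bayes' rule, conditioning on where the car actually is.
If it is behind door 1 (prior 1/3): door 3 is available but not opened, probability 3/4; weight (1/3)·(3/4) = 1/4.
If it is behind door 2 (prior 1/3): the host opened door 2, so this case is ruled out; weight (1/3)·0 = 0.
If it is behind door 3 (prior 1/3): only door 2 is available, probability 1; weight (1/3)·1 = 1/3.
The weights sum to 7/12.
So P(the car behind door 3 | the host opened door 2) = (1/3) / (7/12) = 4/7.

4/7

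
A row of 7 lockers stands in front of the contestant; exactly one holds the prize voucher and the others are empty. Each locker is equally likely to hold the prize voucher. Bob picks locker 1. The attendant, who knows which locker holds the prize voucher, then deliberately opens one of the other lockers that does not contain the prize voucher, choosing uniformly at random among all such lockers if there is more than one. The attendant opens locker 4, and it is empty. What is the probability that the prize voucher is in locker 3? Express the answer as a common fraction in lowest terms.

Condition on the true location of the prize voucher.
If it is in locker 1 (prior 1/7): the attendant has 6 equally likely choices, so probability 1/6; weight (1/7)·(1/6) = 1/42.
If it is in any of lockers 2, 3, 5, 6, and 7 (prior 1/7 each): the attendant has 5 equally likely choices, so probability 1/5; weight (1/7)·(1/5) = 1/35 each.
If it is in locker 4 (prior 1/7): the attendant opened locker 4, so this case is ruled out; weight (1/7)·0 = 0.
The weights sum to 1/6.
So P(the prize voucher in locker 3 | the attendant opened locker 4) = (1/35) / (1/6) = 6/35.

6/35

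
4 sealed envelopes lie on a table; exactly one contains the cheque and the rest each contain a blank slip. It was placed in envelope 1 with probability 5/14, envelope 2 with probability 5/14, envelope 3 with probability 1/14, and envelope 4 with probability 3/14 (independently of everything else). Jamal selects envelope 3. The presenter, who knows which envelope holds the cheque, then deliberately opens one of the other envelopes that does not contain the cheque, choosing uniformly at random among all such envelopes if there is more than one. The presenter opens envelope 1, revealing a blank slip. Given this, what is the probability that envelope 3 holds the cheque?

1/13

Apply Bayes' rule, conditioning on where the cheque actually is.
If it is in envelope 1 (prior 5/14): the presenter opened envelope 1, so this case is ruled out; weight (5/14)·0 = 0.
If it is in envelope 2 (prior 5/14): the presenter has 2 equally likely choices, so probability 1/2; weight (5/14)·(1/2) = 5/28.
If it is in envelope 3 (prior 1/14): the presenter has 3 equally likely choices, so probability 1/3; weight (1/14)·(1/3) = 1/42.
If it is in envelope 4 (prior 3/14): the presenter has 2 equally likely choices, so probability 1/2; weight (3/14)·(1/2) = 3/28.
The weights sum to 13/42.
So P(the cheque in envelope 3 | the presenter opened envelope 1) = (1/42) / (13/42) = 1/13.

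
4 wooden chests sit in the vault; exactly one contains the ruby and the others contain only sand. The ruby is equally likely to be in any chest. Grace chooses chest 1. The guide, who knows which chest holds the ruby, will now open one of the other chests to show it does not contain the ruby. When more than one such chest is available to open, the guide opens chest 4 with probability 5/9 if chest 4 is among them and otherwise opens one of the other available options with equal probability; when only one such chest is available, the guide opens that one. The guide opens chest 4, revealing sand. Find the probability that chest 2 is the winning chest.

Condition on the true location of the ruby.
If it is in any of chests 1, 2, and 3 (prior 1/4 each): chest 4 is available, opened with probability 5/9; weight (1/4)·(5/9) = 5/36 each.
If it is in chest 4 (prior 1/4): the guide opened chest 4, so this case is ruled out; weight (1/4)·0 = 0.
The weights sum to 5/12.
So P(the ruby in chest 2 | the guide opened chest 4) = (5/36) / (5/12) = 1/3.

1/3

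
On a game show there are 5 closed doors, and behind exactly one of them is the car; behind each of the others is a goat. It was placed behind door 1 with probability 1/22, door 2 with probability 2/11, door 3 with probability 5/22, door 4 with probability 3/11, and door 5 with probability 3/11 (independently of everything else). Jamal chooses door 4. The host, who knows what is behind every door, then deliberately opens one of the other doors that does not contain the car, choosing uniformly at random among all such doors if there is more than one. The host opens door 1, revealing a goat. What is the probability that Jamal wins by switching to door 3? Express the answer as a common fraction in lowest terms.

Condition on the true location of the car.
If it is behind door 1 (prior 1/22): the host opened door 1, so this case is ruled out; weight (1/22)·0 = 0.
If it is behind door 2 (prior 2/11): the host has 3 equally likely choices, so probability 1/3; weight (2/11)·(1/3) = 2/33.
If it is behind door 3 (prior 5/22): the host has 3 equally likely choices, so probability 1/3; weight (5/22)·(1/3) = 5/66.
If it is behind door 4 (prior 3/11): the host has 4 equally likely choices, so probability 1/4; weight (3/11)·(1/4) = 3/44.
If it is behind door 5 (prior 3/11): the host has 3 equally likely choices, so probability 1/3; weight (3/11)·(1/3) = 1/11.
The weights sum to 13/44.
So P(the car behind door 3 | the host opened door 1) = (5/66) / (13/44) = 10/39.

10/39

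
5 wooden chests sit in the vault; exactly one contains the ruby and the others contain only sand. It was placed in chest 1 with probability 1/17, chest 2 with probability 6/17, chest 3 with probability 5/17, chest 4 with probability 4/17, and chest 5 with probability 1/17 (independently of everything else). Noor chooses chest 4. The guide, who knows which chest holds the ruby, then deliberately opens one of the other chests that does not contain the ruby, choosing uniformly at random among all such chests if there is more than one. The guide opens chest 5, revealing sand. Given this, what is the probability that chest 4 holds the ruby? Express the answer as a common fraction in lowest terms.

1/5

Consider each possible location of the ruby in turn.
If it is in chest 1 (prior 1/17): the guide has 3 equally likely choices, so probability 1/3; weight (1/17)·(1/3) = 1/51.
If it is in chest 2 (prior 6/17): the guide has 3 equally likely choices, so probability 1/3; weight (6/17)·(1/3) = 2/17.
If it is in chest 3 (prior 5/17): the guide has 3 equally likely choices, so probability 1/3; weight (5/17)·(1/3) = 5/51.
If it is in chest 4 (prior 4/17): the guide has 4 equally likely choices, so probability 1/4; weight (4/17)·(1/4) = 1/17.
If it is in chest 5 (prior 1/17): the guide opened chest 5, so this case is ruled out; weight (1/17)·0 = 0.
The weights sum to 5/17.
So P(the ruby in chest 4 | the guide opened chest 5) = (1/17) / (5/17) = 1/5.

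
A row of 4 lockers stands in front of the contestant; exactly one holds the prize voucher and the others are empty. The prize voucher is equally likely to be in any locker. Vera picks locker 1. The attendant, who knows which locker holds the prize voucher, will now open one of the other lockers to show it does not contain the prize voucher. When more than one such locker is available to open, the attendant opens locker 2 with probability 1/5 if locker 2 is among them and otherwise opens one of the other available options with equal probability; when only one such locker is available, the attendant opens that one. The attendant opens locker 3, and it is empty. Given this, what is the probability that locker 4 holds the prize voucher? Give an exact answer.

Consider each possible location of the prize voucher in turn.
If it is in locker 1 (prior 1/4): locker 2 is available but not opened; locker 3 gets probability (1 − 1/5)/2 = 2/5; weight (1/4)·(2/5) = 1/10.
If it is in locker 2 (prior 1/4): locker 2 holds the prize so is unavailable; the attendant chooses uniformly among the 2 others, probability 1/2; weight (1/4)·(1/2) = 1/8.
If it is in locker 3 (prior 1/4): the attendant opened locker 3, so this case is ruled out; weight (1/4)·0 = 0.
If it is in locker 4 (prior 1/4): locker 2 is available but not opened, probability 4/5; weight (1/4)·(4/5) = 1/5.
The weights sum to 17/40.
So P(the prize voucher in locker 4 | the attendant opened locker 3) = (1/5) / (17/40) = 8/17.

8/17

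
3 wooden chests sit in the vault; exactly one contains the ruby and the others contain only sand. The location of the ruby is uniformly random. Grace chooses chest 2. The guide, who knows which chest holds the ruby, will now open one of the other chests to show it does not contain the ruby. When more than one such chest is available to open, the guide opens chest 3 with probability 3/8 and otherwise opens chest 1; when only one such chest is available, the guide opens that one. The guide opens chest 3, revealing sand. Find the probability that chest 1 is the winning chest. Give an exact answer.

Condition on the true location of the ruby.
If it is in chest 1 (prior 1/3): only chest 3 is available, probability 1; weight (1/3)·1 = 1/3.
If it is in chest 2 (prior 1/3): chest 3 is available, opened with probability 3/8; weight (1/3)·(3/8) = 1/8.
If it is in chest 3 (prior 1/3): the guide opened chest 3, so this case is ruled out; weight (1/3)·0 = 0.
The weights sum to 11/24.
So P(the ruby in chest 1 | the guide opened chest 3) = (1/3) / (11/24) = 8/11.

8/11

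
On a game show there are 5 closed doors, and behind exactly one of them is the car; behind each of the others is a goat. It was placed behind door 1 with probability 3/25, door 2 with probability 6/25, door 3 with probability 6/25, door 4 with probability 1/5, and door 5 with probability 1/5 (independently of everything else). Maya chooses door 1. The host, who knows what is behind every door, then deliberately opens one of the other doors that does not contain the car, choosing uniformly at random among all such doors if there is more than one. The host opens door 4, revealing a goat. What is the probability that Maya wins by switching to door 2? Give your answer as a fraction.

24/77

Consider each possible location of the car in turn.
If it is behind door 1 (prior 3/25): the host has 4 equally likely choices, so probability 1/4; weight (3/25)·(1/4) = 3/100.
If it is behind either of doors 2 and 3 (prior 6/25 each): the host has 3 equally likely choices, so probability 1/3; weight (6/25)·(1/3) = 2/25 each.
If it is behind door 4 (prior 1/5): the host opened door 4, so this case is ruled out; weight (1/5)·0 = 0.
If it is behind door 5 (prior 1/5): the host has 3 equally likely choices, so probability 1/3; weight (1/5)·(1/3) = 1/15.
The weights sum to 77/300.
So P(the car behind door 2 | the host opened door 4) = (2/25) / (77/300) = 24/77.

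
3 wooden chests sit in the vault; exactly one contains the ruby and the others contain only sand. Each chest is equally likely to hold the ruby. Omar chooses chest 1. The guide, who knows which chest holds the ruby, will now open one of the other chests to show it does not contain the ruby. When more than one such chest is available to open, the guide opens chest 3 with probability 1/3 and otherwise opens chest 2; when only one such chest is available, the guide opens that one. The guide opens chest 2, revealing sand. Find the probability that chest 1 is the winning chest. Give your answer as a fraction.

Apply Bayes' rule, conditioning on where the ruby actually is.
If it is in chest 1 (prior 1/3): chest 3 is available but not opened, probability 2/3; weight (1/3)·(2/3) = 2/9.
If it is in chest 2 (prior 1/3): the guide opened chest 2, so this case is ruled out; weight (1/3)·0 = 0.
If it is in chest 3 (prior 1/3): only chest 2 is available, probability 1; weight (1/3)·1 = 1/3.
The weights sum to 5/9.
So P(the ruby in chest 1 | the guide opened chest 2) = (2/9) / (5/9) = 2/5.

2/5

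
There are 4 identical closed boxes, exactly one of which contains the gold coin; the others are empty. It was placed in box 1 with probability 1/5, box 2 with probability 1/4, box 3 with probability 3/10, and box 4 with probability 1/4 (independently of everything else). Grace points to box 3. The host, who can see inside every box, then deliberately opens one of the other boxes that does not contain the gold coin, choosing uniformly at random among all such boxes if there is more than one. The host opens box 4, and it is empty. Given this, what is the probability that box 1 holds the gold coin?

Condition on the true location of the gold coin.
If it is in box 1 (prior 1/5): the host has 2 equally likely choices, so probability 1/2; weight (1/5)·(1/2) = 1/10.
If it is in box 2 (prior 1/4): the host has 2 equally likely choices, so probability 1/2; weight (1/4)·(1/2) = 1/8.
If it is in box 3 (prior 3/10): the host has 3 equally likely choices, so probability 1/3; weight (3/10)·(1/3) = 1/10.
If it is in box 4 (prior 1/4): the host opened box 4, so this case is ruled out; weight (1/4)·0 = 0.
The weights sum to 13/40.
So P(the gold coin in box 1 | the host opened box 4) = (1/10) / (13/40) = 4/13.

4/13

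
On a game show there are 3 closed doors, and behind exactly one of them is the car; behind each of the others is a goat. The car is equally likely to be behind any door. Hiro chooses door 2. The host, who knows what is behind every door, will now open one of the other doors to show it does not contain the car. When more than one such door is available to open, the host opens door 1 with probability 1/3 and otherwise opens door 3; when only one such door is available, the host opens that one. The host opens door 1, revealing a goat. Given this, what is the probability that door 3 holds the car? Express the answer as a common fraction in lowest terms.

3/4

Apply Bayes' rule, conditioning on where the car actually is.
If it is behind door 1 (prior 1/3): the host opened door 1, so this case is ruled out; weight (1/3)·0 = 0.
If it is behind door 2 (prior 1/3): door 1 is available, opened with probability 1/3; weight (1/3)·(1/3) = 1/9.
If it is behind door 3 (prior 1/3): only door 1 is available, probability 1; weight (1/3)·1 = 1/3.
The weights sum to 4/9.
So P(the car behind door 3 | the host opened door 1) = (1/3) / (4/9) = 3/4.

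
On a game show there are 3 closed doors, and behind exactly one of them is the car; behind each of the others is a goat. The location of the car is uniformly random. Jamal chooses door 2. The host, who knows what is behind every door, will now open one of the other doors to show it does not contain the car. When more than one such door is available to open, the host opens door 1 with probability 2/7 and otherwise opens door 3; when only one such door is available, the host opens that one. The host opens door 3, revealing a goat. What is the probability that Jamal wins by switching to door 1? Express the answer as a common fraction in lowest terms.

7/12

Consider each possible location of the car in turn.
If it is behind door 1 (prior 1/3): only door 3 is available, probability 1; weight (1/3)·1 = 1/3.
If it is behind door 2 (prior 1/3): door 1 is available but not opened, probability 5/7; weight (1/3)·(5/7) = 5/21.
If it is behind door 3 (prior 1/3): the host opened door 3, so this case is ruled out; weight (1/3)·0 = 0.
The weights sum to 4/7.
So P(the car behind door 1 | the host opened door 3) = (1/3) / (4/7) = 7/12.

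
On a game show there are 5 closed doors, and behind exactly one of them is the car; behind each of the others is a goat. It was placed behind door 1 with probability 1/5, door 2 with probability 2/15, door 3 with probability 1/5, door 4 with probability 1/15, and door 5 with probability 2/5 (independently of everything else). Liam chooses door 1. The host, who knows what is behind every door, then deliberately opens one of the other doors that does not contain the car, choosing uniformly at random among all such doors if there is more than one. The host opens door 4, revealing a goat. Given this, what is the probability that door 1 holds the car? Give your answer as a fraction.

Consider each possible location of the car in turn.
If it is behind door 1 (prior 1/5): the host has 4 equally likely choices, so probability 1/4; weight (1/5)·(1/4) = 1/20.
If it is behind door 2 (prior 2/15): the host has 3 equally likely choices, so probability 1/3; weight (2/15)·(1/3) = 2/45.
If it is behind door 3 (prior 1/5): the host has 3 equally likely choices, so probability 1/3; weight (1/5)·(1/3) = 1/15.
If it is behind door 4 (prior 1/15): the host opened door 4, so this case is ruled out; weight (1/15)·0 = 0.
If it is behind door 5 (prior 2/5): the host has 3 equally likely choices, so probability 1/3; weight (2/5)·(1/3) = 2/15.
The weights sum to 53/180.
So P(the car behind door 1 | the host opened door 4) = (1/20) / (53/180) = 9/53.

9/53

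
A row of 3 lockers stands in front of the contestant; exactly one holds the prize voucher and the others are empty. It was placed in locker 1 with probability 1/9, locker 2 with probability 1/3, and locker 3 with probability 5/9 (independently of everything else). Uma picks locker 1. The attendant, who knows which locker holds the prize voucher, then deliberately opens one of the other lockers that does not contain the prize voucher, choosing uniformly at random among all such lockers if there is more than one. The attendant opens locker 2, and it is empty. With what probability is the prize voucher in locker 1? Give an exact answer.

1/11

Apply Bayes' rule, conditioning on where the prize voucher actually is.
If it is in locker 1 (prior 1/9): the attendant has 2 equally likely choices, so probability 1/2; weight (1/9)·(1/2) = 1/18.
If it is in locker 2 (prior 1/3): the attendant opened locker 2, so this case is ruled out; weight (1/3)·0 = 0.
If it is in locker 3 (prior 5/9): the attendant has no choice, probability 1; weight (5/9)·1 = 5/9.
The weights sum to 11/18.
So P(the prize voucher in locker 1 | the attendant opened locker 2) = (1/18) / (11/18) = 1/11.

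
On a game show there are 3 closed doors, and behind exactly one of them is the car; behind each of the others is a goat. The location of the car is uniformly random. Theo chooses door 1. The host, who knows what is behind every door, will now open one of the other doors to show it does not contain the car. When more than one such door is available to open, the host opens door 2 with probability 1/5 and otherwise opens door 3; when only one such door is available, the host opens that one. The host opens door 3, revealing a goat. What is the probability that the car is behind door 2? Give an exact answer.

5/9

Condition on the true location of the car.
If it is behind door 1 (prior 1/3): door 2 is available but not opened, probability 4/5; weight (1/3)·(4/5) = 4/15.
If it is behind door 2 (prior 1/3): only door 3 is available, probability 1; weight (1/3)·1 = 1/3.
If it is behind door 3 (prior 1/3): the host opened door 3, so this case is ruled out; weight (1/3)·0 = 0.
The weights sum to 3/5.
So P(the car behind door 2 | the host opened door 3) = (1/3) / (3/5) = 5/9.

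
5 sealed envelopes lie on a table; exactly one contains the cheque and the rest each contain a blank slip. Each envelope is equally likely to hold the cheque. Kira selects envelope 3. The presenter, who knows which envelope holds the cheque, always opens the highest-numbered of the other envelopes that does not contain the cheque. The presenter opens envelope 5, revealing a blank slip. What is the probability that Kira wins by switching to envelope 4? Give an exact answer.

Consider each possible location of the cheque in turn.
If it is in any of envelopes 1, 2, 3, and 4 (prior 1/5 each): envelope 5 is the highest-numbered option available, probability 1; weight (1/5)·1 = 1/5 each.
If it is in envelope 5 (prior 1/5): the presenter opened envelope 5, so this case is ruled out; weight (1/5)·0 = 0.
The weights sum to 4/5.
So P(the cheque in envelope 4 | the presenter opened envelope 5) = (1/5) / (4/5) = 1/4.

1/4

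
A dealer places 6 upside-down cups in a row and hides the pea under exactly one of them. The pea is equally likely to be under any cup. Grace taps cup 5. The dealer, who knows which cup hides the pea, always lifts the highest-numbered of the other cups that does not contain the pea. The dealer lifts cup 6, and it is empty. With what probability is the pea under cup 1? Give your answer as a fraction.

1/5

Consider each possible location of the pea in turn.
If it is under any of cups 1, 2, 3, 4, and 5 (prior 1/6 each): cup 6 is the highest-numbered option available, probability 1; weight (1/6)·1 = 1/6 each.
If it is under cup 6 (prior 1/6): the dealer opened cup 6, so this case is ruled out; weight (1/6)·0 = 0.
The weights sum to 5/6.
So P(the pea under cup 1 | the dealer opened cup 6) = (1/6) / (5/6) = 1/5.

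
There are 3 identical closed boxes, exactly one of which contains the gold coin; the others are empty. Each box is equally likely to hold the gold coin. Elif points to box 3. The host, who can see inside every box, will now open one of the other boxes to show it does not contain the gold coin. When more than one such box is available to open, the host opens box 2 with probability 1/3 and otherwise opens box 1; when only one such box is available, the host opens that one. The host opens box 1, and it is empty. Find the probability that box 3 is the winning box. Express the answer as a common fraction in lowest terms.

2/5

Consider each possible location of the gold coin in turn.
If it is in box 1 (prior 1/3): the host opened box 1, so this case is ruled out; weight (1/3)·0 = 0.
If it is in box 2 (prior 1/3): only box 1 is available, probability 1; weight (1/3)·1 = 1/3.
If it is in box 3 (prior 1/3): box 2 is available but not opened, probability 2/3; weight (1/3)·(2/3) = 2/9.
The weights sum to 5/9.
So P(the gold coin in box 3 | the host opened box 1) = (2/9) / (5/9) = 2/5.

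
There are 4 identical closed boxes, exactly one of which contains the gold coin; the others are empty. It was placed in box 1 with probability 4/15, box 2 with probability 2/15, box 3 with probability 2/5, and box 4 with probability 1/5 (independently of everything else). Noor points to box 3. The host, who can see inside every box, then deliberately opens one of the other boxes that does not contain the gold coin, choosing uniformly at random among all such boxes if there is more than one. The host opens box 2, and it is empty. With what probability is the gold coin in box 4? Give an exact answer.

Apply Bayes' rule, conditioning on where the gold coin actually is.
If it is in box 1 (prior 4/15): the host has 2 equally likely choices, so probability 1/2; weight (4/15)·(1/2) = 2/15.
If it is in box 2 (prior 2/15): the host opened box 2, so this case is ruled out; weight (2/15)·0 = 0.
If it is in box 3 (prior 2/5): the host has 3 equally likely choices, so probability 1/3; weight (2/5)·(1/3) = 2/15.
If it is in box 4 (prior 1/5): the host has 2 equally likely choices, so probability 1/2; weight (1/5)·(1/2) = 1/10.
The weights sum to 11/30.
So P(the gold coin in box 4 | the host opened box 2) = (1/10) / (11/30) = 3/11.

3/11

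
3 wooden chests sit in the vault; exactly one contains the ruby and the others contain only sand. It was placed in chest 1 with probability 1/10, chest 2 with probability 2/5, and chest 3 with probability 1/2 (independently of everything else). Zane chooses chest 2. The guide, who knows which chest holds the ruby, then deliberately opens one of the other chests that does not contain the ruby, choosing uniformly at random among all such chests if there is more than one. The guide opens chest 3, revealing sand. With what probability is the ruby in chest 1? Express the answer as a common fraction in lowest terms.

Apply Bayes' rule, conditioning on where the ruby actually is.
If it is in chest 1 (prior 1/10): the guide has no choice, probability 1; weight (1/10)·1 = 1/10.
If it is in chest 2 (prior 2/5): the guide has 2 equally likely choices, so probability 1/2; weight (2/5)·(1/2) = 1/5.
If it is in chest 3 (prior 1/2): the guide opened chest 3, so this case is ruled out; weight (1/2)·0 = 0.
The weights sum to 3/10.
So P(the ruby in chest 1 | the guide opened chest 3) = (1/10) / (3/10) = 1/3.

1/3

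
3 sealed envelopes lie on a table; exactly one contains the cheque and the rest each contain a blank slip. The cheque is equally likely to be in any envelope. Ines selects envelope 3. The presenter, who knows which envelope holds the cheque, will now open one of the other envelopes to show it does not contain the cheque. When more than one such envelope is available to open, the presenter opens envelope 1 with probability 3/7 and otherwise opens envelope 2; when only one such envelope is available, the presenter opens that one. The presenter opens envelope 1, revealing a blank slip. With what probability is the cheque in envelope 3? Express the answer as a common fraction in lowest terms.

Apply Bayes' rule, conditioning on where the cheque actually is.
If it is in envelope 1 (prior 1/3): the presenter opened envelope 1, so this case is ruled out; weight (1/3)·0 = 0.
If it is in envelope 2 (prior 1/3): only envelope 1 is available, probability 1; weight (1/3)·1 = 1/3.
If it is in envelope 3 (prior 1/3): envelope 1 is available, opened with probability 3/7; weight (1/3)·(3/7) = 1/7.
The weights sum to 10/21.
So P(the cheque in envelope 3 | the presenter opened envelope 1) = (1/7) / (10/21) = 3/10.

3/10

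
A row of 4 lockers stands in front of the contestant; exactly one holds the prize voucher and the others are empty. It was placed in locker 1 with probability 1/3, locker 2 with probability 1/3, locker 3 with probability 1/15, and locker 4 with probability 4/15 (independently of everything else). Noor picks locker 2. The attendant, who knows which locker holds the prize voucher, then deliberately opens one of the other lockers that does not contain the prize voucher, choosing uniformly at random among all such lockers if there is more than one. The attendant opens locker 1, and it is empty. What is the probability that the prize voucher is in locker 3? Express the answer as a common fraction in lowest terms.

3/25

Consider each possible location of the prize voucher in turn.
If it is in locker 1 (prior 1/3): the attendant opened locker 1, so this case is ruled out; weight (1/3)·0 = 0.
If it is in locker 2 (prior 1/3): the attendant has 3 equally likely choices, so probability 1/3; weight (1/3)·(1/3) = 1/9.
If it is in locker 3 (prior 1/15): the attendant has 2 equally likely choices, so probability 1/2; weight (1/15)·(1/2) = 1/30.
If it is in locker 4 (prior 4/15): the attendant has 2 equally likely choices, so probability 1/2; weight (4/15)·(1/2) = 2/15.
The weights sum to 5/18.
So P(the prize voucher in locker 3 | the attendant opened locker 1) = (1/30) / (5/18) = 3/25.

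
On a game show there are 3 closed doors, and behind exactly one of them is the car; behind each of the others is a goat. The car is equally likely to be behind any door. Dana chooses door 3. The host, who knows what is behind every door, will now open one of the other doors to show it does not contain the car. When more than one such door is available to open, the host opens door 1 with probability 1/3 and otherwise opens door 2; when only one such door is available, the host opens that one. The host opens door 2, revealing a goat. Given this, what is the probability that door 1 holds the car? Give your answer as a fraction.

3/5

Condition on the true location of the car.
If it is behind door 1 (prior 1/3): only door 2 is available, probability 1; weight (1/3)·1 = 1/3.
If it is behind door 2 (prior 1/3): the host opened door 2, so this case is ruled out; weight (1/3)·0 = 0.
If it is behind door 3 (prior 1/3): door 1 is available but not opened, probability 2/3; weight (1/3)·(2/3) = 2/9.
The weights sum to 5/9.
So P(the car behind door 1 | the host opened door 2) = (1/3) / (5/9) = 3/5.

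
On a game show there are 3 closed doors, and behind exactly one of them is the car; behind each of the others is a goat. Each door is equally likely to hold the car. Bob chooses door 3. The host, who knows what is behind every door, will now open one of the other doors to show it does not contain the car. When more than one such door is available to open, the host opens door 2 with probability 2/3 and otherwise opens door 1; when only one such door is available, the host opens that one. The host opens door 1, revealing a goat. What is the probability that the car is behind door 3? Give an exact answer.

1/4

Condition on the true location of the car.
If it is behind door 1 (prior 1/3): the host opened door 1, so this case is ruled out; weight (1/3)·0 = 0.
If it is behind door 2 (prior 1/3): only door 1 is available, probability 1; weight (1/3)·1 = 1/3.
If it is behind door 3 (prior 1/3): door 2 is available but not opened, probability 1/3; weight (1/3)·(1/3) = 1/9.
The weights sum to 4/9.
So P(the car behind door 3 | the host opened door 1) = (1/9) / (4/9) = 1/4.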